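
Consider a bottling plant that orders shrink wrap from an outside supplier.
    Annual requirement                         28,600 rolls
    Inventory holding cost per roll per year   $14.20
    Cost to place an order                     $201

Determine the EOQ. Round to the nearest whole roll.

EOQ = √(2DS/H) = √(2 × 28,600 × 201 / 14.2)
    = √(809,661.97) ≈ 899.81

900 rolls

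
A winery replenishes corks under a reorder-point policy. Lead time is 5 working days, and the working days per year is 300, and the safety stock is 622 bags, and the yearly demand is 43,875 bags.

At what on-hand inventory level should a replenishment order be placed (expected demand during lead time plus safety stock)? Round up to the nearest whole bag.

1,354 bags

Daily demand d = 43,875 / 300 = 146.250 bags/day
Demand during lead time = 146.250 × 5 = 731.25
Reorder point = 731.25 + 622 = 1,353.25 → round up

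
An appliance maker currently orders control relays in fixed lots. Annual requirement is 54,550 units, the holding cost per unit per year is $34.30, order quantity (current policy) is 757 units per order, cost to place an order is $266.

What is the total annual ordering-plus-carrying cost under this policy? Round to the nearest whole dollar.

$32,151

Orders/yr = 54,550/757 = 72.061; ordering cost = 72.061 × $266 = $19,168.16
Average inventory = 757/2 = 378.5; holding cost = 378.5 × $34.3 = $12,982.55
Total = $19,168.16 + $12,982.55 = $32,150.71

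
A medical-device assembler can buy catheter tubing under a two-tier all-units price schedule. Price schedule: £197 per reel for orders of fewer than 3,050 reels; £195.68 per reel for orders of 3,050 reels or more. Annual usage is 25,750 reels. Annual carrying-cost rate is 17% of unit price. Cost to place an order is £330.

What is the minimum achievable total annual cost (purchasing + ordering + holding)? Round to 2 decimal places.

H₁ = 17%×£197 = £33.4900;  H₂ = 17%×£195.68 = £33.2656
EOQ₁ = √(2×25,750×330/33.4900) = 712.37  (< 3,050, feasible at tier 1)
EOQ₂ = √(2×25,750×330/33.2656) = 714.76  (< 3,050 → use Q = 3,050 at tier-2 price)
TC(tier 1 (EOQ₁), Q≈712.4) = £5,096,607.13
TC(tier 2, Q≈3,050.0) = £5,092,276.11
Minimum at tier 2: £5,092,276.11

£5,092,276.11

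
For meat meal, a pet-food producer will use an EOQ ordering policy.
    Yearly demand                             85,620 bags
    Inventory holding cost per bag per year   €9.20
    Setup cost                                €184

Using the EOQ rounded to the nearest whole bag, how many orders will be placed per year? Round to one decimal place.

46.3 orders per year

Optimal lot size Q* = (2 × 85,620 × €184 / €9.2)^½ ≈ 1,850.62 → Q = 1,851
N = D/Q = 85,620/1,851 ≈ 46.256 orders/yr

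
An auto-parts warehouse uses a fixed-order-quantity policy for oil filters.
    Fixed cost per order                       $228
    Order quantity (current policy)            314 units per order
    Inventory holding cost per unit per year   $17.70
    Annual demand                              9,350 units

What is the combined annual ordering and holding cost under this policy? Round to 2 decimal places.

$9,568.07

Ordering: D/Q × S = 9,350/314 × $228 = $6,789.17
Holding:  Q/2 × H = 314/2 × $17.7 = $2,778.90
Total = $6,789.17 + $2,778.90 = $9,568.07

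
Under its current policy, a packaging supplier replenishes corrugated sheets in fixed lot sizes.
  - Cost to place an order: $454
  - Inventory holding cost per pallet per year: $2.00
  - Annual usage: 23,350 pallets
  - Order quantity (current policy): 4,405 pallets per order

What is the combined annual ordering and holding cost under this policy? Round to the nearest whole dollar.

Ordering: D/Q × S = 23,350/4,405 × $454 = $2,406.56
Holding:  Q/2 × H = 4,405/2 × $2 = $4,405.00
Total = $2,406.56 + $4,405.00 = $6,811.56

$6,812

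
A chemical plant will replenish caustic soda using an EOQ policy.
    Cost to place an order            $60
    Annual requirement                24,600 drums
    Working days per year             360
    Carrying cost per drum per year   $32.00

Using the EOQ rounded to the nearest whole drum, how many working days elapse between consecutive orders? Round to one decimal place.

4.4 days

EOQ = √(2DS/H) = √(2 × 24,600 × 60 / 32)
    = √(92,250.00) ≈ 303.73 → Q = 304 drums
Days between orders = 360 / (D/Q) = 360 / 80.921 ≈ 4.449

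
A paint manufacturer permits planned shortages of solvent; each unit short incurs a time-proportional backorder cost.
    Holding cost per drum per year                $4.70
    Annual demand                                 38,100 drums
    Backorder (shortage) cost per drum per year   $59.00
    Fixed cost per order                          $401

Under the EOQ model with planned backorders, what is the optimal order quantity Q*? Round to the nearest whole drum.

Q* = √(2DS/H) · √((H + b)/b)
   = √(2 × 38,100 × 401 / 4.7) · √((4.7 + 59) / 59)
   = 2,549.768 × 1.0391 ≈ 2,649.38

2,649 drums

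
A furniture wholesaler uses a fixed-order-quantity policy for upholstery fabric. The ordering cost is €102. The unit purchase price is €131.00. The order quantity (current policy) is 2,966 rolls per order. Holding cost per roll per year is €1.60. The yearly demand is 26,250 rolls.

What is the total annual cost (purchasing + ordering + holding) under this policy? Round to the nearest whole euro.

€3,442,026

Annual ordering cost = (D/Q)·S = (26,250/2,966) × 102 = €902.73
Annual holding cost  = (Q/2)·H = (2,966/2) × 1.6 = €2,372.80
Purchase cost = D·C = 26,250 × 131 = €3,438,750.00
Total = €902.73 + €2,372.80 + €3,438,750.00 = €3,442,025.53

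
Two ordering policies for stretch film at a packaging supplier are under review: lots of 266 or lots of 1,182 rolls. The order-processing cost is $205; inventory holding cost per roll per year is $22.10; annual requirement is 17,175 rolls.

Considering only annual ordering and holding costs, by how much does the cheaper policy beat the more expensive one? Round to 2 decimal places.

For each Q, cost = (D/Q)·S + (Q/2)·H.
TC(266) = (17,175/266)×205 + (266/2)×22.1 = $16,175.67
TC(1,182) = (17,175/1,182)×205 + (1,182/2)×22.1 = $16,039.84
Lots of 1,182 are cheaper by $135.83.

$135.83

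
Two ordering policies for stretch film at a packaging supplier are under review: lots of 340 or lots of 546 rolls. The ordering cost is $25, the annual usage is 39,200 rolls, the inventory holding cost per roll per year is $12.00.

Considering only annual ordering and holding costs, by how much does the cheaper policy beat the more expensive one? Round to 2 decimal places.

TC(Q) = (D/Q)S + (Q/2)H
TC(340) = (39,200/340)×25 + (340/2)×12 = $4,922.35
TC(546) = (39,200/546)×25 + (546/2)×12 = $5,070.87
Lots of 340 are cheaper by $148.52.

$148.52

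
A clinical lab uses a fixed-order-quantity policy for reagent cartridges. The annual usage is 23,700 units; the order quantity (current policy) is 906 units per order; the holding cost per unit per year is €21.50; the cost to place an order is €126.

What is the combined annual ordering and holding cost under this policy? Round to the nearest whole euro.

Annual ordering cost = (D/Q)·S = (23,700/906) × 126 = €3,296.03
Annual holding cost  = (Q/2)·H = (906/2) × 21.5 = €9,739.50
Total = €3,296.03 + €9,739.50 = €13,035.53

€13,036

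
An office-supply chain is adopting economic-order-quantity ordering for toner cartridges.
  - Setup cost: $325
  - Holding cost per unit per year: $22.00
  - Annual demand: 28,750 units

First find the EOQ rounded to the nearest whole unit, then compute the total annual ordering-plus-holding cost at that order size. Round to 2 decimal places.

$20,276.22

2DS/H = 2·28,750·325/22 = 849,431.82
EOQ = √849,431.82 ≈ 921.65 → Q = 922 units
Ordering: D/Q × S = 28,750/922 × $325 = $10,134.22
Holding:  Q/2 × H = 922/2 × $22 = $10,142.00
Total = $10,134.22 + $10,142.00 = $20,276.22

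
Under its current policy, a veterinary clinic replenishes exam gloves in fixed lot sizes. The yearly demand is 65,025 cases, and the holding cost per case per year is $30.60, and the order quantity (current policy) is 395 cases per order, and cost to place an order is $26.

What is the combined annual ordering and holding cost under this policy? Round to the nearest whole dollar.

Orders/yr = 65,025/395 = 164.620; ordering cost = 164.620 × $26 = $4,280.13
Average inventory = 395/2 = 197.5; holding cost = 197.5 × $30.6 = $6,043.50
Total = $4,280.13 + $6,043.50 = $10,323.63

$10,324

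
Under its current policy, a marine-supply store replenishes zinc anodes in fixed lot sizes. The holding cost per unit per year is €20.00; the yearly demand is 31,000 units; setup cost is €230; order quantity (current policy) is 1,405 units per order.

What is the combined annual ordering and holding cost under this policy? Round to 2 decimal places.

Orders/yr = 31,000/1,405 = 22.064; ordering cost = 22.064 × €230 = €5,074.73
Average inventory = 1,405/2 = 702.5; holding cost = 702.5 × €20 = €14,050.00
Total = €5,074.73 + €14,050.00 = €19,124.73

€19,124.73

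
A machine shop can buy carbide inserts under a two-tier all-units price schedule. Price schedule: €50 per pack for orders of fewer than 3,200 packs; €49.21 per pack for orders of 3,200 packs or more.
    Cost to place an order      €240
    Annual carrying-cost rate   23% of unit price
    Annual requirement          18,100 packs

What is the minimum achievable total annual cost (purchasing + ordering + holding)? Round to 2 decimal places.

€910,167.78

H₁ = 23%×€50 = €11.5000;  H₂ = 23%×€49.21 = €11.3183
EOQ₁ = √(2×18,100×240/11.5000) = 869.18  (< 3,200, feasible at tier 1)
EOQ₂ = √(2×18,100×240/11.3183) = 876.13  (< 3,200 → use Q = 3,200 at tier-2 price)
TC(tier 1 (EOQ₁), Q≈869.2) = €914,995.60
TC(tier 2, Q≈3,200.0) = €910,167.78
Minimum at tier 2: €910,167.78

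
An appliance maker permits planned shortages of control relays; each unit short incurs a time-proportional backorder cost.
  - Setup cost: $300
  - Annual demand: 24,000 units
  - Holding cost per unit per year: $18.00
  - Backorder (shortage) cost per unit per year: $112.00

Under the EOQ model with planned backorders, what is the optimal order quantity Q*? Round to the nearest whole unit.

Q* = √(2DS/H) · √((H + b)/b)
   = √(2 × 24,000 × 300 / 18) · √((18 + 112) / 112)
   = 894.427 × 1.0774 ≈ 963.62

964 units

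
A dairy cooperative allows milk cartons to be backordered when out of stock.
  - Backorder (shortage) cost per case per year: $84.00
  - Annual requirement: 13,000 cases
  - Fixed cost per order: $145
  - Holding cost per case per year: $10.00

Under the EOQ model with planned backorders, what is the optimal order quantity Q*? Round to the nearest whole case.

650 cases

Basic EOQ = √(2·13,000·145/10) = 614.003
Backorder adjustment √((H+b)/b) = √((10+84)/84) = 1.0579
Q* = 614.003 × 1.0579 ≈ 649.52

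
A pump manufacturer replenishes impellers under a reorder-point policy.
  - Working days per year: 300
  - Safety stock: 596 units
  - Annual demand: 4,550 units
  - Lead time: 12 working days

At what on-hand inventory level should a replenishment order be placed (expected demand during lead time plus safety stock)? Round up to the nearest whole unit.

Daily demand d = 4,550 / 300 = 15.167 units/day
Demand during lead time = 15.167 × 12 = 182.00
Reorder point = 182.00 + 596 = 778.00 → round up

778 units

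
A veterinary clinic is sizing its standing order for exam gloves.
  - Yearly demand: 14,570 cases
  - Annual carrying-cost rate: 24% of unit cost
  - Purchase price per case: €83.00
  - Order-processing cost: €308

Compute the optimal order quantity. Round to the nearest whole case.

671 cases

H = i·C = 0.24 × €83 = €19.9200 per case-year
2DS/H = 2·14,570·308/19.92 = 450,558.23
EOQ = √450,558.23 ≈ 671.24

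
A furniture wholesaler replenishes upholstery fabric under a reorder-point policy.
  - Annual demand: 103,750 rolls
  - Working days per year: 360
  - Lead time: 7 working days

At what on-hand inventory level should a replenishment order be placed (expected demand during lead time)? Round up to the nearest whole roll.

2,018 rolls

Daily demand d = 103,750 / 360 = 288.194 rolls/day
Demand during lead time = 288.194 × 7 = 2,017.36
Reorder point = 2,017.36 → round up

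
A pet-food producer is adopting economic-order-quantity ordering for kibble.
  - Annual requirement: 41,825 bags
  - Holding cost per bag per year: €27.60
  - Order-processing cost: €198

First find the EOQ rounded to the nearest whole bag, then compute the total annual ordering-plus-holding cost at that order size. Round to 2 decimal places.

€21,380.61

2DS/H = 2·41,825·198/27.6 = 600,097.83
EOQ = √600,097.83 ≈ 774.66 → Q = 775 bags
Ordering: D/Q × S = 41,825/775 × €198 = €10,685.61
Holding:  Q/2 × H = 775/2 × €27.6 = €10,695.00
Total = €10,685.61 + €10,695.00 = €21,380.61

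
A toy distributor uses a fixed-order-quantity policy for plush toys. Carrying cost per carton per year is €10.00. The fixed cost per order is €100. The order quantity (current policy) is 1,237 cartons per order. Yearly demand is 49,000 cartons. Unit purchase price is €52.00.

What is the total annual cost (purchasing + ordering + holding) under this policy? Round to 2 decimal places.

€2,558,146.20

Annual ordering cost = (D/Q)·S = (49,000/1,237) × 100 = €3,961.20
Annual holding cost  = (Q/2)·H = (1,237/2) × 10 = €6,185.00
Purchase cost = D·C = 49,000 × 52 = €2,548,000.00
Total = €3,961.20 + €6,185.00 + €2,548,000.00 = €2,558,146.20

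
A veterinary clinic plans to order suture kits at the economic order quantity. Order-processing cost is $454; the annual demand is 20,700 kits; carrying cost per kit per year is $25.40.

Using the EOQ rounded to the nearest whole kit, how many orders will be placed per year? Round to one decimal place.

EOQ = √(2DS/H) = √(2 × 20,700 × 454 / 25.4)
    = √(739,984.25) ≈ 860.22 → Q = 860
Orders per year = D/Q = 20,700 / 860 = 24.070

24.1 orders per year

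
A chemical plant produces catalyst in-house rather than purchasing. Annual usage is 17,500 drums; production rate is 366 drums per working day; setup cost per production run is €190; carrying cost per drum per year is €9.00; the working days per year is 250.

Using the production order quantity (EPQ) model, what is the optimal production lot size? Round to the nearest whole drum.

956 drums

d = 17,500/250 = 70.0000 drums/day;  effective holding cost H(1 − d/p) = 9·(1 − 70.0000/366) = 7.27869
Q* = √(2DS / H_eff) = √(2·17,500·190 / 7.27869) ≈ 955.84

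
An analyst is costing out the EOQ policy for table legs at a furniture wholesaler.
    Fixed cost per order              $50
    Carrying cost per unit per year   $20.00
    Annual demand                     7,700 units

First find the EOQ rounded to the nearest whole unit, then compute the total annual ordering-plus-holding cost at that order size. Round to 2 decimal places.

2DS/H = 2·7,700·50/20 = 38,500.00
EOQ = √38,500.00 ≈ 196.21 → Q = 196 units
Ordering: D/Q × S = 7,700/196 × $50 = $1,964.29
Holding:  Q/2 × H = 196/2 × $20 = $1,960.00
Total = $1,964.29 + $1,960.00 = $3,924.29

$3,924.29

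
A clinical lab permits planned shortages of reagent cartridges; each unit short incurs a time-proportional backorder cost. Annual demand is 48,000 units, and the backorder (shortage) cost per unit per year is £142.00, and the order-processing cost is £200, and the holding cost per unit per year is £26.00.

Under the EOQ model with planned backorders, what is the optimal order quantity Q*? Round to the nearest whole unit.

935 units

Basic EOQ = √(2·48,000·200/26) = 859.338
Backorder adjustment √((H+b)/b) = √((26+142)/142) = 1.0877
Q* = 859.338 × 1.0877 ≈ 934.70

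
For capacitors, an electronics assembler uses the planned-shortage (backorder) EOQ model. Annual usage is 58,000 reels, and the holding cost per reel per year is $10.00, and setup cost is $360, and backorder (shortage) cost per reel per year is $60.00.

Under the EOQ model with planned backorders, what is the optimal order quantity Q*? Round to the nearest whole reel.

2,207 reels

Q* = √(2DS/H) · √((H + b)/b)
   = √(2 × 58,000 × 360 / 10) · √((10 + 60) / 60)
   = 2,043.526 × 1.0801 ≈ 2,207.26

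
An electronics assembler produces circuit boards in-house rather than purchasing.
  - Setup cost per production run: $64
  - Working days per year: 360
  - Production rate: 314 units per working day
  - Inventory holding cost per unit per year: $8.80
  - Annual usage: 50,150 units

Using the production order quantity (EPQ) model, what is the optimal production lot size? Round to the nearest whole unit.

1,145 units

d = 50,150/360 = 139.3056 units/day;  effective holding cost H(1 − d/p) = 8.8·(1 − 139.3056/314) = 4.89590
Q* = √(2DS / H_eff) = √(2·50,150·64 / 4.89590) ≈ 1,145.05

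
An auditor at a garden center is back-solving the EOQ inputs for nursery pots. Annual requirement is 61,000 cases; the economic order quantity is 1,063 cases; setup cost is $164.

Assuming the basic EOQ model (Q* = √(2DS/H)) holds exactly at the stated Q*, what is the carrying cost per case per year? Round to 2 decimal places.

EOQ relation: Q² = 2DS/H, so rearrange for the unknown.
H = 2DS / Q² = 2 × 61,000 × 164 / 1,063² = 17.7067

$17.71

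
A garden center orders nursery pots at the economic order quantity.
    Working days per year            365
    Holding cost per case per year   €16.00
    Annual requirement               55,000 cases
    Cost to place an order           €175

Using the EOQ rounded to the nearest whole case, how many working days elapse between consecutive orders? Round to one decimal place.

Optimal lot size Q* = (2 × 55,000 × €175 / €16)^½ ≈ 1,096.87 → Q = 1,097 cases
Cycle time = (working days × Q)/D = (365 × 1,097) / 55,000 = 7.280 days

7.3 days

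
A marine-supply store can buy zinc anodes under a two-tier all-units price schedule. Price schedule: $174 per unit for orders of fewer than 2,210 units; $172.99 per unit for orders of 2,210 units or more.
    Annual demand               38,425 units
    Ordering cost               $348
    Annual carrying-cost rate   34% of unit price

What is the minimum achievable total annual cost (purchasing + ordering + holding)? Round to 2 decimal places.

$6,718,183.73

H₁ = 34%×$174 = $59.1600;  H₂ = 34%×$172.99 = $58.8166
EOQ₁ = √(2×38,425×348/59.1600) = 672.35  (< 2,210, feasible at tier 1)
EOQ₂ = √(2×38,425×348/58.8166) = 674.31  (< 2,210 → use Q = 2,210 at tier-2 price)
TC(tier 1 (EOQ₁), Q≈672.4) = $6,725,726.42
TC(tier 2, Q≈2,210.0) = $6,718,183.73
Minimum at tier 2: $6,718,183.73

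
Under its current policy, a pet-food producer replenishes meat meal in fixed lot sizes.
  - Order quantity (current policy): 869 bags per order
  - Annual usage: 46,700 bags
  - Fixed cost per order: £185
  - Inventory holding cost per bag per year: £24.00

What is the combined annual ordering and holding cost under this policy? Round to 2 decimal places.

£20,369.89

Orders/yr = 46,700/869 = 53.740; ordering cost = 53.740 × £185 = £9,941.89
Average inventory = 869/2 = 434.5; holding cost = 434.5 × £24 = £10,428.00
Total = £9,941.89 + £10,428.00 = £20,369.89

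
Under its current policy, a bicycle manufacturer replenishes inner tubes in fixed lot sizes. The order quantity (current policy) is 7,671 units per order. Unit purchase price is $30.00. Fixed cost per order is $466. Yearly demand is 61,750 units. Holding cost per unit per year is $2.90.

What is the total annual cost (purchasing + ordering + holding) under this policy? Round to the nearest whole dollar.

Annual ordering cost = (D/Q)·S = (61,750/7,671) × 466 = $3,751.21
Annual holding cost  = (Q/2)·H = (7,671/2) × 2.9 = $11,122.95
Purchase cost = D·C = 61,750 × 30 = $1,852,500.00
Total = $3,751.21 + $11,122.95 + $1,852,500.00 = $1,867,374.16

$1,867,374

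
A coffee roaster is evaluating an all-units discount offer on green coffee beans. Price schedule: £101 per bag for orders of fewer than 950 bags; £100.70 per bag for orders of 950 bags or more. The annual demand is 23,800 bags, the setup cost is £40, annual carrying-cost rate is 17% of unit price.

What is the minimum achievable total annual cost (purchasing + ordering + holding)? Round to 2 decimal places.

£2,405,793.63

H₁ = 17%×£101 = £17.1700;  H₂ = 17%×£100.70 = £17.1190
EOQ₁ = √(2×23,800×40/17.1700) = 333.00  (< 950, feasible at tier 1)
EOQ₂ = √(2×23,800×40/17.1190) = 333.50  (< 950 → use Q = 950 at tier-2 price)
TC(tier 1 (EOQ₁), Q≈333.0) = £2,409,517.66
TC(tier 2, Q≈950.0) = £2,405,793.63
Minimum at tier 2: £2,405,793.63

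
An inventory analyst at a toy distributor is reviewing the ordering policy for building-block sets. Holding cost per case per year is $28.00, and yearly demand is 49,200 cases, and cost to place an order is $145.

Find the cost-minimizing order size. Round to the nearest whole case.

EOQ = √(2DS/H) = √(2 × 49,200 × 145 / 28)
    = √(509,571.43) ≈ 713.84

714 cases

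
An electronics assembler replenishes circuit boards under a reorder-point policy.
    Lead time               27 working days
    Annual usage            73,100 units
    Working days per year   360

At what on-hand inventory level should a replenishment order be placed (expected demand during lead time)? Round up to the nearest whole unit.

Daily demand d = 73,100 / 360 = 203.056 units/day
Demand during lead time = 203.056 × 27 = 5,482.50
Reorder point = 5,482.50 → round up

5,483 units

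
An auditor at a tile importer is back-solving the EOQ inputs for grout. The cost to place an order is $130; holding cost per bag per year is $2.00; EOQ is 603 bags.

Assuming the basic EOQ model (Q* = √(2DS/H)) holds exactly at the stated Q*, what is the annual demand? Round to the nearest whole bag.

From Q* = √(2DS/H) ⇒ Q*² = 2DS/H.
D = Q²H / (2S) = 603² × 2 / (2 × 130) = 2,796.99

2,797 bags per year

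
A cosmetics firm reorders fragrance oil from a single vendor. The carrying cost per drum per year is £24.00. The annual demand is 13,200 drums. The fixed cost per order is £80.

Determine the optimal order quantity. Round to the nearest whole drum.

Optimal lot size Q* = (2 × 13,200 × £80 / £24)^½ ≈ 296.65

297 drums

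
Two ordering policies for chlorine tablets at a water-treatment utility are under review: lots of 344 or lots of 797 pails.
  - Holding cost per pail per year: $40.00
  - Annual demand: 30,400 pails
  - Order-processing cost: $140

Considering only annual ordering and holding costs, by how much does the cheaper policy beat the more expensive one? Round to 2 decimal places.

$2,027.93

Annual cost at Q: ordering D·S/Q plus holding Q·H/2.
TC(344) = (30,400/344)×140 + (344/2)×40 = $19,252.09
TC(797) = (30,400/797)×140 + (797/2)×40 = $21,280.03
Lots of 344 are cheaper by $2,027.93.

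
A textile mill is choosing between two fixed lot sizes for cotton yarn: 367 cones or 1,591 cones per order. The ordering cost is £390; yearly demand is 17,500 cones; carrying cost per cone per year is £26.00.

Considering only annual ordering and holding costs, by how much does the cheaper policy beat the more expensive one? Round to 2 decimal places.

£1,605.02

For each Q, cost = (D/Q)·S + (Q/2)·H.
TC(367) = (17,500/367)×390 + (367/2)×26 = £23,367.73
TC(1,591) = (17,500/1,591)×390 + (1,591/2)×26 = £24,972.75
|ΔTC| = |£23,367.73 − £24,972.75| = £1,605.02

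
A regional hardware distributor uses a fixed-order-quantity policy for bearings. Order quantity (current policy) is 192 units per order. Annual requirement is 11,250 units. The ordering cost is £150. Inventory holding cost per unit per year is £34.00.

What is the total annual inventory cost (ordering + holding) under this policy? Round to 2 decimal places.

Orders/yr = 11,250/192 = 58.594; ordering cost = 58.594 × £150 = £8,789.06
Average inventory = 192/2 = 96; holding cost = 96 × £34 = £3,264.00
Total = £8,789.06 + £3,264.00 = £12,053.06

£12,053.06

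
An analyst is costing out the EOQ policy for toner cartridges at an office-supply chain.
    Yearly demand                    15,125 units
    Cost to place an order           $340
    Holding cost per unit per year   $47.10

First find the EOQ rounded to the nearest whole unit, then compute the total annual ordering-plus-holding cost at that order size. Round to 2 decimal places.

Optimal lot size Q* = (2 × 15,125 × $340 / $47.1)^½ ≈ 467.30 → Q = 467 units
Ordering: D/Q × S = 15,125/467 × $340 = $11,011.78
Holding:  Q/2 × H = 467/2 × $47.1 = $10,997.85
Total = $11,011.78 + $10,997.85 = $22,009.63

$22,009.63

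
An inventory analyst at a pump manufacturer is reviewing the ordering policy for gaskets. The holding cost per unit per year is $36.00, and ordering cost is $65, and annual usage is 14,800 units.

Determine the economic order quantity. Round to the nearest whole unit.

Optimal lot size Q* = (2 × 14,800 × $65 / $36)^½ ≈ 231.18

231 units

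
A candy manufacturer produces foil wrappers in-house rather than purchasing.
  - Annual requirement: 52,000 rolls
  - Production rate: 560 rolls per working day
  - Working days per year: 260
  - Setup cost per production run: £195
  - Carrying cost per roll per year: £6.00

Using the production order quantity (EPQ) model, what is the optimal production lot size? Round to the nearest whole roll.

Daily demand d = 52,000/260 = 200.000; p = 560; 1 − d/p = 0.64286
EPQ = √(2DS / (H(1 − d/p)))
    = √(2 × 52,000 × 195 / (6 × 0.64286)) ≈ 2,292.98

2,293 rolls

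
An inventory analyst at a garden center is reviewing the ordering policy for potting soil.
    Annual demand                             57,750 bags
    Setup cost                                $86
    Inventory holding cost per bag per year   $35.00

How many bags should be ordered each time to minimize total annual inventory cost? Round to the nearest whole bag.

2DS/H = 2·57,750·86/35 = 283,800.00
EOQ = √283,800.00 ≈ 532.73

533 bags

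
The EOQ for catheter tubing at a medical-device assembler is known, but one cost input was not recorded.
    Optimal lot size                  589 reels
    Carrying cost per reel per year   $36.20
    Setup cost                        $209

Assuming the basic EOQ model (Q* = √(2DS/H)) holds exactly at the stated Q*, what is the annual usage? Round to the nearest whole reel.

30,044 reels per year

From Q* = √(2DS/H) ⇒ Q*² = 2DS/H.
D = Q²H / (2S) = 589² × 36.2 / (2 × 209) = 30,044.35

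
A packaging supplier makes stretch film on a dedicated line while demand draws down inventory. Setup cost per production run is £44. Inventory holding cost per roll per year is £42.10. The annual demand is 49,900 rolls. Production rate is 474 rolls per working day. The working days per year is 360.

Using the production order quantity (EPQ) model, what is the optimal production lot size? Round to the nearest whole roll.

d = 49,900/360 = 138.6111 rolls/day;  effective holding cost H(1 − d/p) = 42.1·(1 − 138.6111/474) = 29.78876
Q* = √(2DS / H_eff) = √(2·49,900·44 / 29.78876) ≈ 383.94

384 rolls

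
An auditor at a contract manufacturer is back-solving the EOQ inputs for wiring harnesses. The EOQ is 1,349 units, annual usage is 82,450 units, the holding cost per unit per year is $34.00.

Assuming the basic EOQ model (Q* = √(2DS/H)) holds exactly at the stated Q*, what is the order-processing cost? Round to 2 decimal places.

From Q* = √(2DS/H) ⇒ Q*² = 2DS/H.
S = Q²H / (2D) = 1,349² × 34 / (2 × 82,450) = 375.2167

$375.22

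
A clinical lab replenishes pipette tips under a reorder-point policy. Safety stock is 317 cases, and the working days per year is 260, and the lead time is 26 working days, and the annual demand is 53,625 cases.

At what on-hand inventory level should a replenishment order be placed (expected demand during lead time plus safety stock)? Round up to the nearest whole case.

5,680 cases

Daily demand d = 53,625 / 260 = 206.250 cases/day
Demand during lead time = 206.250 × 26 = 5,362.50
Reorder point = 5,362.50 + 317 = 5,679.50 → round up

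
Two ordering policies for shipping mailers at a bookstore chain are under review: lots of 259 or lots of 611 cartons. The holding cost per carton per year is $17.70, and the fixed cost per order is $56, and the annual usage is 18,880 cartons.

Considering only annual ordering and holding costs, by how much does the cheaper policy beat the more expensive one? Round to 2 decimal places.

For each Q, cost = (D/Q)·S + (Q/2)·H.
TC(259) = (18,880/259)×56 + (259/2)×17.7 = $6,374.31
TC(611) = (18,880/611)×56 + (611/2)×17.7 = $7,137.76
Cheaper: Q = 259.  Difference = $763.45

$763.45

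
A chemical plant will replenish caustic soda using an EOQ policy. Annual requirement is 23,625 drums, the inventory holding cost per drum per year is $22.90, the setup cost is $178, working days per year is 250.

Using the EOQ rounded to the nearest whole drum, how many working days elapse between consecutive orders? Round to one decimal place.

6.4 days

2DS/H = 2·23,625·178/22.9 = 367,270.74
EOQ = √367,270.74 ≈ 606.03 → Q = 606 drums
T = Q/D × 250 days = 606/23,625 × 250 = 6.413 days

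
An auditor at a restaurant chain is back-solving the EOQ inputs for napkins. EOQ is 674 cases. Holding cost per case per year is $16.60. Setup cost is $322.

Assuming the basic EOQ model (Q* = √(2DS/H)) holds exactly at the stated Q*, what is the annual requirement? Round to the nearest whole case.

From Q* = √(2DS/H) ⇒ Q*² = 2DS/H.
D = Q²H / (2S) = 674² × 16.6 / (2 × 322) = 11,709.60

11,710 cases per year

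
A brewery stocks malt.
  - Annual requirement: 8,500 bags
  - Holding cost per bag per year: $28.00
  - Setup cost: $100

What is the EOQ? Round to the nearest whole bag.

Optimal lot size Q* = (2 × 8,500 × $100 / $28)^½ ≈ 246.40

246 bags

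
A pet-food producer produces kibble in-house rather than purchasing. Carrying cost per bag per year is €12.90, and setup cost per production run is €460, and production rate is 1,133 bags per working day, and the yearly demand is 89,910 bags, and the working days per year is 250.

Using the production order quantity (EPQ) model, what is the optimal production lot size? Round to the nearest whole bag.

3,065 bags

Daily demand d = 89,910/250 = 359.640; p = 1133; 1 − d/p = 0.68258
EPQ = √(2DS / (H(1 − d/p)))
    = √(2 × 89,910 × 460 / (12.9 × 0.68258)) ≈ 3,064.98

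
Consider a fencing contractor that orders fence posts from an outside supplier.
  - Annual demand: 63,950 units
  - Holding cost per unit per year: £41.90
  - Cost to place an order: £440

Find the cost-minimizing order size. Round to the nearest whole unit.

1,159 units

EOQ = √(2DS/H) = √(2 × 63,950 × 440 / 41.9)
    = √(1,343,102.63) ≈ 1,158.92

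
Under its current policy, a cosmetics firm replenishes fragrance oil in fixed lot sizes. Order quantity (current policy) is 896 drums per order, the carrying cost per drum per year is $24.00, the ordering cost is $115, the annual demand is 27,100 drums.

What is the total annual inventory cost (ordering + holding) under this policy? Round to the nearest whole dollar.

$14,230

Orders/yr = 27,100/896 = 30.246; ordering cost = 30.246 × $115 = $3,478.24
Average inventory = 896/2 = 448; holding cost = 448 × $24 = $10,752.00
Total = $3,478.24 + $10,752.00 = $14,230.24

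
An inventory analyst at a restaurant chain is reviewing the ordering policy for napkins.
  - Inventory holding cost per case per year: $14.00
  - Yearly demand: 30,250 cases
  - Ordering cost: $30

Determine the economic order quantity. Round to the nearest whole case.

Q* = √(2·D·S / H) = √(2·30,250·30 / 14) = √129,642.9 ≈ 360.06

360 cases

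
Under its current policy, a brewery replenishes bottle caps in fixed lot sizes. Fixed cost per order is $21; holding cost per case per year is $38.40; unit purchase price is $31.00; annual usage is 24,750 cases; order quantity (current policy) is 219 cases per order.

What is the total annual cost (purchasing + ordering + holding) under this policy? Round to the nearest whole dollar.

$773,828

Orders/yr = 24,750/219 = 113.014; ordering cost = 113.014 × $21 = $2,373.29
Average inventory = 219/2 = 109.5; holding cost = 109.5 × $38.4 = $4,204.80
Purchase cost = D·C = 24,750 × 31 = $767,250.00
Total = $2,373.29 + $4,204.80 + $767,250.00 = $773,828.09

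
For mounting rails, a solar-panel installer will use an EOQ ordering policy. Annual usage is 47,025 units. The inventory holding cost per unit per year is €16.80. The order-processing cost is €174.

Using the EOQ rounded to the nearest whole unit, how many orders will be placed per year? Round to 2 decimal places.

47.64 orders per year

Q* = √(2·D·S / H) = √(2·47,025·174 / 16.8) = √974,089.3 ≈ 986.96 → Q = 987
Orders per year = D/Q = 47,025 / 987 = 47.644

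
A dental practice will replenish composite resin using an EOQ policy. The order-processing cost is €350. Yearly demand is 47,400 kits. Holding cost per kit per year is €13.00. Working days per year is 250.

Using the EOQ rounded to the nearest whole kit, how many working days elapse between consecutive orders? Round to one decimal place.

8.4 days

Optimal lot size Q* = (2 × 47,400 × €350 / €13)^½ ≈ 1,597.59 → Q = 1,598 kits
Days between orders = 250 / (D/Q) = 250 / 29.662 ≈ 8.428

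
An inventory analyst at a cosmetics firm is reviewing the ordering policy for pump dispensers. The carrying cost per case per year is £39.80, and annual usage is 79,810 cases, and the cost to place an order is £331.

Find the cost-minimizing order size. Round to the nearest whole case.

Optimal lot size Q* = (2 × 79,810 × £331 / £39.8)^½ ≈ 1,152.17

1,152 cases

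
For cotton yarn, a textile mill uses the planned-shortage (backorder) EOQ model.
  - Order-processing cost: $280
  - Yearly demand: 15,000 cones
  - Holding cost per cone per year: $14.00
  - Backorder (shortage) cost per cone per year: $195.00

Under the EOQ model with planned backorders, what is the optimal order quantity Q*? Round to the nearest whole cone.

Basic EOQ = √(2·15,000·280/14) = 774.597
Backorder adjustment √((H+b)/b) = √((14+195)/195) = 1.0353
Q* = 774.597 × 1.0353 ≈ 801.92

802 cones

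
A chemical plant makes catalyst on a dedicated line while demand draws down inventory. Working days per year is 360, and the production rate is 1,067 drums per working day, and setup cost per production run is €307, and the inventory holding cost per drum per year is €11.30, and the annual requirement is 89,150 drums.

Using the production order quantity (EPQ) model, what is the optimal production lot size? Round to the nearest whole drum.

Daily demand d = 89,150/360 = 247.639; p = 1067; 1 − d/p = 0.76791
EPQ = √(2DS / (H(1 − d/p)))
    = √(2 × 89,150 × 307 / (11.3 × 0.76791)) ≈ 2,511.60

2,512 drums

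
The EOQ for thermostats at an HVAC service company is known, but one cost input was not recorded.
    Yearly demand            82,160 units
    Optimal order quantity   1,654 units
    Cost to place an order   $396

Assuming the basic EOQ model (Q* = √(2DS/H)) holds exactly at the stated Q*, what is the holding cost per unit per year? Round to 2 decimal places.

From Q* = √(2DS/H) ⇒ Q*² = 2DS/H.
H = 2DS / Q² = 2 × 82,160 × 396 / 1,654² = 23.7856

$23.79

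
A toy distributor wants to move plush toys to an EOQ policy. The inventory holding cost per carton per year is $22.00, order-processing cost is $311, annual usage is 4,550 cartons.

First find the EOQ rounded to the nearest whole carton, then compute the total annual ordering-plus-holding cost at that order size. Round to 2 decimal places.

Q* = √(2·D·S / H) = √(2·4,550·311 / 22) = √128,640.9 ≈ 358.67 → Q = 359 cartons
Orders/yr = 4,550/359 = 12.674; ordering cost = 12.674 × $311 = $3,941.64
Average inventory = 359/2 = 179.5; holding cost = 179.5 × $22 = $3,949.00
Total = $3,941.64 + $3,949.00 = $7,890.64

$7,890.64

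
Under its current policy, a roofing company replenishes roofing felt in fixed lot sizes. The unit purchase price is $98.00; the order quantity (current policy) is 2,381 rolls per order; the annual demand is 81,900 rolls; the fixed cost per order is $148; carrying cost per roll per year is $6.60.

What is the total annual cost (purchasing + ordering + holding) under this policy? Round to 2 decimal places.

$8,039,148.10

Annual ordering cost = (D/Q)·S = (81,900/2,381) × 148 = $5,090.80
Annual holding cost  = (Q/2)·H = (2,381/2) × 6.6 = $7,857.30
Purchase cost = D·C = 81,900 × 98 = $8,026,200.00
Total = $5,090.80 + $7,857.30 + $8,026,200.00 = $8,039,148.10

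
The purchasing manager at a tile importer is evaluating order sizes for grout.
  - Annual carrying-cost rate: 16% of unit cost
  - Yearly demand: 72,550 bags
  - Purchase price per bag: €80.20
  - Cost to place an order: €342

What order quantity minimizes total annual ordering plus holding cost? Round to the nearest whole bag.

H = i·C = 0.16 × €80.2 = €12.8320 per bag-year
EOQ = √(2DS/H) = √(2 × 72,550 × 342 / 12.832)
    = √(3,867,222.57) ≈ 1,966.53

1,967 bags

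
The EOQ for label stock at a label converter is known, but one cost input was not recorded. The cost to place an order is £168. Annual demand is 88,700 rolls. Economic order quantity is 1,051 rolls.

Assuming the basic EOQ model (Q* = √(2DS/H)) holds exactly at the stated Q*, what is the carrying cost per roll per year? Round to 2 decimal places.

£26.98

Since Q* = (2DS/H)^½, squaring gives Q*²·H = 2DS.
H = 2DS / Q² = 2 × 88,700 × 168 / 1,051² = 26.9810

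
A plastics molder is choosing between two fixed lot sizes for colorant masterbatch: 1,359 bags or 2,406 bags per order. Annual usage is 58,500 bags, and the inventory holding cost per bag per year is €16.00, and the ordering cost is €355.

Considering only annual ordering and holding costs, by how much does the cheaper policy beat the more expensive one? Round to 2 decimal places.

€1,726.09

Annual cost at Q: ordering D·S/Q plus holding Q·H/2.
TC(1,359) = (58,500/1,359)×355 + (1,359/2)×16 = €26,153.46
TC(2,406) = (58,500/2,406)×355 + (2,406/2)×16 = €27,879.55
Lots of 1,359 are cheaper by €1,726.09.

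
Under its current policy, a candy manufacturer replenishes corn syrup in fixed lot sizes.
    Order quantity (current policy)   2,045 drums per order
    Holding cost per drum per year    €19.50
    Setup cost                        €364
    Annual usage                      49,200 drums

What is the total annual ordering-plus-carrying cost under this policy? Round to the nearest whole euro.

Orders/yr = 49,200/2,045 = 24.059; ordering cost = 24.059 × €364 = €8,757.36
Average inventory = 2,045/2 = 1022.5; holding cost = 1022.5 × €19.5 = €19,938.75
Total = €8,757.36 + €19,938.75 = €28,696.11

€28,696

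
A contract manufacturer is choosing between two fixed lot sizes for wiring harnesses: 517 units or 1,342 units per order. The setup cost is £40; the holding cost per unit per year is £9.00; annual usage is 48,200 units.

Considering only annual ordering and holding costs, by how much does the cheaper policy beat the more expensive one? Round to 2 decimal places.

Annual cost at Q: ordering D·S/Q plus holding Q·H/2.
TC(517) = (48,200/517)×40 + (517/2)×9 = £6,055.71
TC(1,342) = (48,200/1,342)×40 + (1,342/2)×9 = £7,475.66
Lots of 517 are cheaper by £1,419.95.

£1,419.95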